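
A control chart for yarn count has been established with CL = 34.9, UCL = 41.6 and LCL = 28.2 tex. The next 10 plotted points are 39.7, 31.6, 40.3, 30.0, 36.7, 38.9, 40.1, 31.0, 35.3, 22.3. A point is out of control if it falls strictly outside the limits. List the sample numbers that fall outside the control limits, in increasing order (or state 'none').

Compare each point to [28.2, 41.6]: sample 10 = 22.3 < LCL.

10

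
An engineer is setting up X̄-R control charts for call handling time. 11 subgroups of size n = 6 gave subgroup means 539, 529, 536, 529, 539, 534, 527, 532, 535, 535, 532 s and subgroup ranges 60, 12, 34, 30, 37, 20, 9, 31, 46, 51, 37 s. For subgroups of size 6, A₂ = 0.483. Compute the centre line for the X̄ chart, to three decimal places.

533.364

X̄̄ = (539 + 529 + 536 + 529 + 539 + 534 + 527 + 532 + 535 + 535 + 532) / 11 = 5867.0000 / 11 = 533.3636
CL = X̄̄ = 533.3636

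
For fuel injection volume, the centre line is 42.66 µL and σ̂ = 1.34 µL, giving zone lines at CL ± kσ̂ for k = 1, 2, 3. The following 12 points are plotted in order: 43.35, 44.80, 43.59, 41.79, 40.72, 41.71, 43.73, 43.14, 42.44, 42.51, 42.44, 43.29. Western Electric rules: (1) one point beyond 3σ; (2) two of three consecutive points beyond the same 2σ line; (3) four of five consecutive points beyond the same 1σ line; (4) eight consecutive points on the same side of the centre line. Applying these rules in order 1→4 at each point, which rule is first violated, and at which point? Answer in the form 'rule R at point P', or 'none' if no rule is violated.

Zone of each point (C = within 1σ̂, B = 1σ̂–2σ̂, A = 2σ̂–3σ̂, * = beyond 3σ̂; sign = side of CL): 1:+C, 2:+B, 3:+C, 4:-C, 5:-B, 6:-C, 7:+C, 8:+C, 9:-C, 10:-C, 11:-C, 12:+C
No rule fires across all 12 points.

none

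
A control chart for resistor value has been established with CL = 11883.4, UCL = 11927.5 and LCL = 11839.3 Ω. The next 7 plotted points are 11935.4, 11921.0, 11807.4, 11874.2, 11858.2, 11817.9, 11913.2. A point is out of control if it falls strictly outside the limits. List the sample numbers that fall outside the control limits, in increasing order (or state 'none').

Compare each point to [11839.3, 11927.5]: sample 1 = 11935.4 > UCL; sample 3 = 11807.4 < LCL; sample 6 = 11817.9 < LCL.

1, 3, 6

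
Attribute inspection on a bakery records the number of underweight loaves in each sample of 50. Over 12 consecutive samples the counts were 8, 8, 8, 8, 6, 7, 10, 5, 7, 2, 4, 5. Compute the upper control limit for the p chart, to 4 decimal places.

p̄ = Σdᵢ / (k·n) = 78 / (12 × 50) = 0.13000
UCL = p̄ + 3·√(p̄(1−p̄)/n) = 0.13000 + 3 × √(0.13000×0.87000/50) = 0.13000 + 3 × 0.04756 = 0.27268

0.2727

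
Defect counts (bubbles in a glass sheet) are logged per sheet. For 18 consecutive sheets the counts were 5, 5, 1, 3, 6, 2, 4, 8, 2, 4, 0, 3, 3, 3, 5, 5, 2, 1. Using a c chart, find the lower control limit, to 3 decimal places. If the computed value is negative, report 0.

c̄ = (5 + 5 + 1 + 3 + 6 + 2 + 4 + 8 + 2 + 4 + 0 + 3 + 3 + 3 + 5 + 5 + 2 + 1) / 18 = 62 / 18 = 3.4444
LCL = c̄ − 3√c̄ = 3.4444 − 3 × 1.8559 = -2.1233 → 0 (cannot be negative)

0.000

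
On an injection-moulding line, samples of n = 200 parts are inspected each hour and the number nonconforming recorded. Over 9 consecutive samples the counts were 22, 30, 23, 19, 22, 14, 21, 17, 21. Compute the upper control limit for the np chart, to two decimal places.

p̄ = Σdᵢ / (k·n) = 189 / (9 × 200) = 0.10500
UCL = np̄ + 3·√(np̄(1−p̄)) = 21.0000 + 3 × √(21.0000×0.89500) = 21.0000 + 3 × 4.3353 = 34.0060

34.01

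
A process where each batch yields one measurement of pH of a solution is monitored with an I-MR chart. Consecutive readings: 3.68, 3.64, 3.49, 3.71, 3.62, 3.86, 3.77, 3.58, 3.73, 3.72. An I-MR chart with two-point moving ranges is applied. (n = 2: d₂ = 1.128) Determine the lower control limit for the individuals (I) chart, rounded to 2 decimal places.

X̄ = (3.68 + 3.64 + 3.49 + 3.71 + 3.62 + 3.86 + 3.77 + 3.58 + 3.73 + 3.72) / 10 = 3.6800
Moving ranges: 0.04, 0.15, 0.22, 0.09, 0.24, 0.09, 0.19, 0.15, 0.01; M̄R̄ = 1.1800 / 9 = 0.1311
LCL = X̄ − 3·M̄R̄/d₂ = 3.6800 − 3 × 0.1311 / 1.128 = 3.3313

3.33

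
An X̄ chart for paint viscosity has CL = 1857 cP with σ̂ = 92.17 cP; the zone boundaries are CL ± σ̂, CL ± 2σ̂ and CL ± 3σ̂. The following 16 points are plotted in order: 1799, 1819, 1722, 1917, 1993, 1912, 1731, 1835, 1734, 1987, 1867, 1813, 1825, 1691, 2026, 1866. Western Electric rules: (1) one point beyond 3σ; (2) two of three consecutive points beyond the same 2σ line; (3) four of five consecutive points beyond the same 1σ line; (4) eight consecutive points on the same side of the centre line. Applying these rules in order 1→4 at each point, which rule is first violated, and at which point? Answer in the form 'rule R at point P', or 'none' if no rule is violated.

Zone of each point (C = within 1σ̂, B = 1σ̂–2σ̂, A = 2σ̂–3σ̂, * = beyond 3σ̂; sign = side of CL): 1:-C, 2:-C, 3:-B, 4:+C, 5:+B, 6:+C, 7:-B, 8:-C, 9:-B, 10:+B, 11:+C, 12:-C, 13:-C, 14:-B, 15:+B, 16:+C
No rule fires across all 16 points.

none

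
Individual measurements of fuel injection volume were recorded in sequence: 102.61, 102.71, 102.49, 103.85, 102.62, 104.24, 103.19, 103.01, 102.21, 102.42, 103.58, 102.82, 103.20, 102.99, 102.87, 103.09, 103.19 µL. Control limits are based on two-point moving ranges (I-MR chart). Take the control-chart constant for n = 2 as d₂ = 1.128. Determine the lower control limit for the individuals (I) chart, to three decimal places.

101.390

X̄ = (102.61 + 102.71 + 102.49 + 103.85 + 102.62 + 104.24 + 103.19 + 103.01 + 102.21 + 102.42 + 103.58 + 102.82 + 103.20 + 102.99 + 102.87 + 103.09 + 103.19) / 17 = 103.0053
Moving ranges: 0.10, 0.22, 1.36, 1.23, 1.62, 1.05, 0.18, 0.80, 0.21, 1.16, 0.76, 0.38, 0.21, 0.12, 0.22, 0.10; M̄R̄ = 9.7200 / 16 = 0.6075
LCL = X̄ − 3·M̄R̄/d₂ = 103.0053 − 3 × 0.6075 / 1.128 = 101.3896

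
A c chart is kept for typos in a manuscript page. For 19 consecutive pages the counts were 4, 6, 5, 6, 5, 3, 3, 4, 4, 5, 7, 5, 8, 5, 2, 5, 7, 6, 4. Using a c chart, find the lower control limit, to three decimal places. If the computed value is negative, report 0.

0.000

c̄ = (4 + 6 + 5 + 6 + 5 + 3 + 3 + 4 + 4 + 5 + 7 + 5 + 8 + 5 + 2 + 5 + 7 + 6 + 4) / 19 = 94 / 19 = 4.9474
LCL = c̄ − 3√c̄ = 4.9474 − 3 × 2.2243 = -1.7254 → 0 (cannot be negative)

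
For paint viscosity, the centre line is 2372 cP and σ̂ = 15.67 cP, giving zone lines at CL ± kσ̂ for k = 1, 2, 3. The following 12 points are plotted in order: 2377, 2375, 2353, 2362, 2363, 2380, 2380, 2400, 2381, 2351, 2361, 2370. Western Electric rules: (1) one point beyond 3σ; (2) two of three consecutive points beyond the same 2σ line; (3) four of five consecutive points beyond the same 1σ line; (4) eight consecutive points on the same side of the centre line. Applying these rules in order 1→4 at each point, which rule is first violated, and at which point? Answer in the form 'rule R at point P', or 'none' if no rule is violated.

Zone of each point (C = within 1σ̂, B = 1σ̂–2σ̂, A = 2σ̂–3σ̂, * = beyond 3σ̂; sign = side of CL): 1:+C, 2:+C, 3:-B, 4:-C, 5:-C, 6:+C, 7:+C, 8:+B, 9:+C, 10:-B, 11:-C, 12:-C
No rule fires across all 12 points.

none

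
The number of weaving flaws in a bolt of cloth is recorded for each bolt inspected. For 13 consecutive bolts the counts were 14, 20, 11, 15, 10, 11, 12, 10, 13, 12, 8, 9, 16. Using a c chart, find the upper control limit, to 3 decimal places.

c̄ = (14 + 20 + 11 + 15 + 10 + 11 + 12 + 10 + 13 + 12 + 8 + 9 + 16) / 13 = 161 / 13 = 12.3846
UCL = c̄ + 3√c̄ = 12.3846 + 3 × √12.3846 = 12.3846 + 3 × 3.5192 = 22.9422

22.942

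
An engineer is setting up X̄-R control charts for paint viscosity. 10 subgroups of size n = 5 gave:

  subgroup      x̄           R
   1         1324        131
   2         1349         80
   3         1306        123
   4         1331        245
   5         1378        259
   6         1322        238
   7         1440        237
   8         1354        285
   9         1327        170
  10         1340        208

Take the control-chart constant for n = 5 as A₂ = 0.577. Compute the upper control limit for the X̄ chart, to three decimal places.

1461.115

X̄̄ = (1324 + 1349 + 1306 + 1331 + 1378 + 1322 + 1440 + 1354 + 1327 + 1340) / 10 = 13471.0000 / 10 = 1347.1000
R̄ = (131 + 80 + 123 + 245 + 259 + 238 + 237 + 285 + 170 + 208) / 10 = 1976.0000 / 10 = 197.6000
UCL = X̄̄ + A₂·R̄ = 1347.1000 + 0.577 × 197.6000 = 1461.1152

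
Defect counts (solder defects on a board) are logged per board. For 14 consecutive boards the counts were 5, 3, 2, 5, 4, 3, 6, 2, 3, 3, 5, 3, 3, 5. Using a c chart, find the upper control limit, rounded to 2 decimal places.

9.50

c̄ = (5 + 3 + 2 + 5 + 4 + 3 + 6 + 2 + 3 + 3 + 5 + 3 + 3 + 5) / 14 = 52 / 14 = 3.7143
UCL = c̄ + 3√c̄ = 3.7143 + 3 × √3.7143 = 3.7143 + 3 × 1.9272 = 9.4960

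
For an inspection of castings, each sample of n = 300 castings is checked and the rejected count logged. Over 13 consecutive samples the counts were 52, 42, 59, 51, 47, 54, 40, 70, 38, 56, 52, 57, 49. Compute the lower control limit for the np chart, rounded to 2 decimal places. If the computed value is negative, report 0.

31.74

p̄ = Σdᵢ / (k·n) = 667 / (13 × 300) = 0.17103
LCL = np̄ − 3·√(np̄(1−p̄)) = 51.3077 − 3 × 6.5217 = 31.7425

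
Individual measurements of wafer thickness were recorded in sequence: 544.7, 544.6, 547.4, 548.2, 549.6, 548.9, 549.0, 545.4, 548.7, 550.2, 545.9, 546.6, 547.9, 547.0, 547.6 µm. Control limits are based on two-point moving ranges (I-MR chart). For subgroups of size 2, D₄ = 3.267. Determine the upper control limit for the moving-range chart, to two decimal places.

Moving ranges: 0.1, 2.8, 0.8, 1.4, 0.7, 0.1, 3.6, 3.3, 1.5, 4.3, 0.7, 1.3, 0.9, 0.6; M̄R̄ = 22.1000 / 14 = 1.5786
UCL_MR = D₄·M̄R̄ = 3.267 × 1.5786 = 5.1572

5.16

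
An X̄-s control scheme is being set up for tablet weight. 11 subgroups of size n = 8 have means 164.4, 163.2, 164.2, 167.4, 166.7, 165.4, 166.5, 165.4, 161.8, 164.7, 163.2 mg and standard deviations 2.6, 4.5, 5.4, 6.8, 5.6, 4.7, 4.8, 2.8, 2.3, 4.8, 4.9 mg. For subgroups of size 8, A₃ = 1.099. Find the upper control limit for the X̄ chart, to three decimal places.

169.725

X̄̄ = (164.4 + 163.2 + 164.2 + 167.4 + 166.7 + 165.4 + 166.5 + 165.4 + 161.8 + 164.7 + 163.2) / 11 = 164.8091
s̄ = (2.6 + 4.5 + 5.4 + 6.8 + 5.6 + 4.7 + 4.8 + 2.8 + 2.3 + 4.8 + 4.9) / 11 = 4.4727
UCL = X̄̄ + A₃·s̄ = 164.8091 + 1.099 × 4.4727 = 169.7246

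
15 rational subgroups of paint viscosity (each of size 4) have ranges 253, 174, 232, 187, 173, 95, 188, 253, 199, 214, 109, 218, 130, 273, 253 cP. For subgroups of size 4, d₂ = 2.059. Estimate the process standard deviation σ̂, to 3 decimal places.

95.548

R̄ = (253 + 174 + 232 + 187 + 173 + 95 + 188 + 253 + 199 + 214 + 109 + 218 + 130 + 273 + 253) / 15 = 196.7333
σ̂ = R̄ / d₂ = 196.7333 / 2.059 = 95.5480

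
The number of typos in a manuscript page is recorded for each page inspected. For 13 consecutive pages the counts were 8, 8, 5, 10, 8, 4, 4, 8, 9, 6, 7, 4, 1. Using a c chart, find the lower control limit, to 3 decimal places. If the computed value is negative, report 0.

0.000

c̄ = (8 + 8 + 5 + 10 + 8 + 4 + 4 + 8 + 9 + 6 + 7 + 4 + 1) / 13 = 82 / 13 = 6.3077
LCL = c̄ − 3√c̄ = 6.3077 − 3 × 2.5115 = -1.2268 → 0 (cannot be negative)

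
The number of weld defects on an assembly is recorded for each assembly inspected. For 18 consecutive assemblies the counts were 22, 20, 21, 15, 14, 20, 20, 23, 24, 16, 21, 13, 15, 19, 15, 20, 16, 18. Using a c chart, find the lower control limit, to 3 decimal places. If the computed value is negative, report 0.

c̄ = (22 + 20 + 21 + 15 + 14 + 20 + 20 + 23 + 24 + 16 + 21 + 13 + 15 + 19 + 15 + 20 + 16 + 18) / 18 = 332 / 18 = 18.4444
LCL = c̄ − 3√c̄ = 18.4444 − 3 × 4.2947 = 5.5603

5.560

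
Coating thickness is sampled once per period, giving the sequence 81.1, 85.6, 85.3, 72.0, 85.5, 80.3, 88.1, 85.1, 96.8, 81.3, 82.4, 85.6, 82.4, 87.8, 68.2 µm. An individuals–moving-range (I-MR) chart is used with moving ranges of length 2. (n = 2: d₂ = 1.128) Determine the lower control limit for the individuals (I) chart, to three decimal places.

X̄ = (81.1 + 85.6 + 85.3 + 72.0 + 85.5 + 80.3 + 88.1 + 85.1 + 96.8 + 81.3 + 82.4 + 85.6 + 82.4 + 87.8 + 68.2) / 15 = 83.1667
Moving ranges: 4.5, 0.3, 13.3, 13.5, 5.2, 7.8, 3.0, 11.7, 15.5, 1.1, 3.2, 3.2, 5.4, 19.6; M̄R̄ = 107.3000 / 14 = 7.6643
LCL = X̄ − 3·M̄R̄/d₂ = 83.1667 − 3 × 7.6643 / 1.128 = 62.7829

62.783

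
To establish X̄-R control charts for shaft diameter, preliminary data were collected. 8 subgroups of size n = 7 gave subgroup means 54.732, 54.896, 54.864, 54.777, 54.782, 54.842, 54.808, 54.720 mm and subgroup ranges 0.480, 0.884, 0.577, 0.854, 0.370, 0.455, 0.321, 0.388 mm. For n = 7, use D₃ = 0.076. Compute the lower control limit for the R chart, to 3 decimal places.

0.041

R̄ = (0.480 + 0.884 + 0.577 + 0.854 + 0.370 + 0.455 + 0.321 + 0.388) / 8 = 4.3290 / 8 = 0.5411
LCL_R = D₃·R̄ = 0.076 × 0.5411 = 0.0411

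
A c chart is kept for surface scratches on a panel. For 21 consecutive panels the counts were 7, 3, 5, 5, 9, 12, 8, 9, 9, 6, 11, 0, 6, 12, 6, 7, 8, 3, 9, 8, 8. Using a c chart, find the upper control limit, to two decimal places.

15.23

c̄ = (7 + 3 + 5 + 5 + 9 + 12 + 8 + 9 + 9 + 6 + 11 + 0 + 6 + 12 + 6 + 7 + 8 + 3 + 9 + 8 + 8) / 21 = 151 / 21 = 7.1905
UCL = c̄ + 3√c̄ = 7.1905 + 3 × √7.1905 = 7.1905 + 3 × 2.6815 = 15.2350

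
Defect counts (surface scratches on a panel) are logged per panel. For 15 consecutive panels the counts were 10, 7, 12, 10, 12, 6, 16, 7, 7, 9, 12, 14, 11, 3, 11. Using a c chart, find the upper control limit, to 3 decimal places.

19.191

c̄ = (10 + 7 + 12 + 10 + 12 + 6 + 16 + 7 + 7 + 9 + 12 + 14 + 11 + 3 + 11) / 15 = 147 / 15 = 9.8000
UCL = c̄ + 3√c̄ = 9.8000 + 3 × √9.8000 = 9.8000 + 3 × 3.1305 = 19.1915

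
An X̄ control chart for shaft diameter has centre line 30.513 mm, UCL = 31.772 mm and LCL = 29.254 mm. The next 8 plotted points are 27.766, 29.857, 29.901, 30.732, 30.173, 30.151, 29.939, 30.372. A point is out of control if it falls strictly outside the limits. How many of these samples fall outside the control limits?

1

Compare each point to [29.254, 31.772]: sample 1 = 27.766 < LCL.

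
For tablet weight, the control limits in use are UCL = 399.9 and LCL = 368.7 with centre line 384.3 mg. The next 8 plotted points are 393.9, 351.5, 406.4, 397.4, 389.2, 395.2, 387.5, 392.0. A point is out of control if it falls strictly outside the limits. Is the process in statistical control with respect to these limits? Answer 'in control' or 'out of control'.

Compare each point to [368.7, 399.9]: sample 2 = 351.5 < LCL; sample 3 = 406.4 > UCL.

out of control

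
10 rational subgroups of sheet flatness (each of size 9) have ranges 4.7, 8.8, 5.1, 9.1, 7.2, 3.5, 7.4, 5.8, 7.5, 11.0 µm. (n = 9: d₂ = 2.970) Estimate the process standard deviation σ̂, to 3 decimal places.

R̄ = (4.7 + 8.8 + 5.1 + 9.1 + 7.2 + 3.5 + 7.4 + 5.8 + 7.5 + 11.0) / 10 = 7.0100
σ̂ = R̄ / d₂ = 7.0100 / 2.970 = 2.3603

2.360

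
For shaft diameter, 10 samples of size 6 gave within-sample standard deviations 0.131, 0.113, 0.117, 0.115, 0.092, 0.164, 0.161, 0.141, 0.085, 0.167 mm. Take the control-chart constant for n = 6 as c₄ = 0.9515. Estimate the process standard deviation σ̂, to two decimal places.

s̄ = (0.131 + 0.113 + 0.117 + 0.115 + 0.092 + 0.164 + 0.161 + 0.141 + 0.085 + 0.167) / 10 = 0.1286
σ̂ = s̄ / c₄ = 0.1286 / 0.9515 = 0.1352

0.14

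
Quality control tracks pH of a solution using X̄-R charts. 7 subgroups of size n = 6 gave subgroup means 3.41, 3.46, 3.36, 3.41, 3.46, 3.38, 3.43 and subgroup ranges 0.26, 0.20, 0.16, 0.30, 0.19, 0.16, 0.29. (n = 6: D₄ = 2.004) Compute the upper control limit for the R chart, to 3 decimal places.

R̄ = (0.26 + 0.20 + 0.16 + 0.30 + 0.19 + 0.16 + 0.29) / 7 = 1.5600 / 7 = 0.2229
UCL_R = D₄·R̄ = 2.004 × 0.2229 = 0.4466

0.447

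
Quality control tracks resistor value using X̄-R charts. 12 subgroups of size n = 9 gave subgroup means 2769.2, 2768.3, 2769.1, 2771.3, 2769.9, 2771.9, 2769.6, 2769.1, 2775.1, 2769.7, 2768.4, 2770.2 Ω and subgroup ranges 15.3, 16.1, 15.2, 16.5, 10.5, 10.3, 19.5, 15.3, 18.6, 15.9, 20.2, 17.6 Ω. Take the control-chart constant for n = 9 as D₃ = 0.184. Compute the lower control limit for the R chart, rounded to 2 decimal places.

R̄ = (15.3 + 16.1 + 15.2 + 16.5 + 10.5 + 10.3 + 19.5 + 15.3 + 18.6 + 15.9 + 20.2 + 17.6) / 12 = 191.0000 / 12 = 15.9167
LCL_R = D₃·R̄ = 0.184 × 15.9167 = 2.9287

2.93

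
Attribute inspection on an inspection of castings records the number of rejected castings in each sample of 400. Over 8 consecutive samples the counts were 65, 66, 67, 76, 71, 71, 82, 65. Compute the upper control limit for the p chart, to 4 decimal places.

p̄ = Σdᵢ / (k·n) = 563 / (8 × 400) = 0.17594
UCL = p̄ + 3·√(p̄(1−p̄)/n) = 0.17594 + 3 × √(0.17594×0.82406/400) = 0.17594 + 3 × 0.01904 = 0.23305

0.2331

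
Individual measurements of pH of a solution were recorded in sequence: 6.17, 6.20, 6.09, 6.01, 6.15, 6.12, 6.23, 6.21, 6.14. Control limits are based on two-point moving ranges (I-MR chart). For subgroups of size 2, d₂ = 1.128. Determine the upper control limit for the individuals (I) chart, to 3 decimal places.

6.343

X̄ = (6.17 + 6.20 + 6.09 + 6.01 + 6.15 + 6.12 + 6.23 + 6.21 + 6.14) / 9 = 6.1467
Moving ranges: 0.03, 0.11, 0.08, 0.14, 0.03, 0.11, 0.02, 0.07; M̄R̄ = 0.5900 / 8 = 0.0737
UCL = X̄ + 3·M̄R̄/d₂ = 6.1467 + 3 × 0.0737 / 1.128 = 6.3428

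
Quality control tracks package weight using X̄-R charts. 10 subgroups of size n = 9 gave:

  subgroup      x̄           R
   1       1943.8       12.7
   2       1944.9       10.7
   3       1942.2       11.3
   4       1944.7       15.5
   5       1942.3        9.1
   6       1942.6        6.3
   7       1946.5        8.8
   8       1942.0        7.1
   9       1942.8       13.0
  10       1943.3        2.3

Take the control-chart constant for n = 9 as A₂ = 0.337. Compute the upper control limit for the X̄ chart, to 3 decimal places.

X̄̄ = (1943.8 + 1944.9 + 1942.2 + 1944.7 + 1942.3 + 1942.6 + 1946.5 + 1942.0 + 1942.8 + 1943.3) / 10 = 19435.1000 / 10 = 1943.5100
R̄ = (12.7 + 10.7 + 11.3 + 15.5 + 9.1 + 6.3 + 8.8 + 7.1 + 13.0 + 2.3) / 10 = 96.8000 / 10 = 9.6800
UCL = X̄̄ + A₂·R̄ = 1943.5100 + 0.337 × 9.6800 = 1946.7722

1946.772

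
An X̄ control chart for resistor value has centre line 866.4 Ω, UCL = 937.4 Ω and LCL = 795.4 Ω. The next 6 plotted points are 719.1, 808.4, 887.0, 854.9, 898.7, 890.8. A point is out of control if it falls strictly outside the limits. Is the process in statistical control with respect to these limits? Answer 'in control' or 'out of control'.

out of control

Compare each point to [795.4, 937.4]: sample 1 = 719.1 < LCL.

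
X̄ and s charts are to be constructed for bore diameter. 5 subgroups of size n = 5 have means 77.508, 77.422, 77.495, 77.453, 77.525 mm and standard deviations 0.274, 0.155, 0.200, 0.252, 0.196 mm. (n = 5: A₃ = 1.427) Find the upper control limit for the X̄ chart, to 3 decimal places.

77.788

X̄̄ = (77.508 + 77.422 + 77.495 + 77.453 + 77.525) / 5 = 77.4806
s̄ = (0.274 + 0.155 + 0.200 + 0.252 + 0.196) / 5 = 0.2154
UCL = X̄̄ + A₃·s̄ = 77.4806 + 1.427 × 0.2154 = 77.7880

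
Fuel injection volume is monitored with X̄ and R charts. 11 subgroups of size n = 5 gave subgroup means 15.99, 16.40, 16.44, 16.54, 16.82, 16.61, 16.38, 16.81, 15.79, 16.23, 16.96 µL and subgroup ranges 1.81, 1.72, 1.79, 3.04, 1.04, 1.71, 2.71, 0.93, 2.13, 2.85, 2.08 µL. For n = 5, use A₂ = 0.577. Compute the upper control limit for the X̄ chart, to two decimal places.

X̄̄ = (15.99 + 16.40 + 16.44 + 16.54 + 16.82 + 16.61 + 16.38 + 16.81 + 15.79 + 16.23 + 16.96) / 11 = 180.9700 / 11 = 16.4518
R̄ = (1.81 + 1.72 + 1.79 + 3.04 + 1.04 + 1.71 + 2.71 + 0.93 + 2.13 + 2.85 + 2.08) / 11 = 21.8100 / 11 = 1.9827
UCL = X̄̄ + A₂·R̄ = 16.4518 + 0.577 × 1.9827 = 17.5959

17.60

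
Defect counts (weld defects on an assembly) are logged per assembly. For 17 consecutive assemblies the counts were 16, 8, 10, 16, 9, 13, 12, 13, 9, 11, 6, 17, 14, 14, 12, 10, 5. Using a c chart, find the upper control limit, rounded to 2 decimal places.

21.63

c̄ = (16 + 8 + 10 + 16 + 9 + 13 + 12 + 13 + 9 + 11 + 6 + 17 + 14 + 14 + 12 + 10 + 5) / 17 = 195 / 17 = 11.4706
UCL = c̄ + 3√c̄ = 11.4706 + 3 × √11.4706 = 11.4706 + 3 × 3.3868 = 21.6311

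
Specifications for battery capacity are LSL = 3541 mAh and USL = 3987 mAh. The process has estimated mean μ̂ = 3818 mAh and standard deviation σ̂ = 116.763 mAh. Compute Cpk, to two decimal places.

0.48

Cpu = (USL − μ̂) / (3σ̂) = (3987 − 3818) / (3 × 116.763) = 0.4825; Cpl = (μ̂ − LSL) / (3σ̂) = (3818 − 3541) / (3 × 116.763) = 0.7908; Cpk = min(Cpu, Cpl) = 0.4825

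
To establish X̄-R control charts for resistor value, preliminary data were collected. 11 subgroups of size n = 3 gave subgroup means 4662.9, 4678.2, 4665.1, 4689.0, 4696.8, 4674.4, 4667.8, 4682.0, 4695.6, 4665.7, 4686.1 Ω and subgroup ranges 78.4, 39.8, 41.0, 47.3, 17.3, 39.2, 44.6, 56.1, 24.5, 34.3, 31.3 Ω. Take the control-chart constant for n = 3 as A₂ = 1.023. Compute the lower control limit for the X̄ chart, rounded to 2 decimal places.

X̄̄ = (4662.9 + 4678.2 + 4665.1 + 4689.0 + 4696.8 + 4674.4 + 4667.8 + 4682.0 + 4695.6 + 4665.7 + 4686.1) / 11 = 51463.6000 / 11 = 4678.5091
R̄ = (78.4 + 39.8 + 41.0 + 47.3 + 17.3 + 39.2 + 44.6 + 56.1 + 24.5 + 34.3 + 31.3) / 11 = 453.8000 / 11 = 41.2545
LCL = X̄̄ − A₂·R̄ = 4678.5091 − 1.023 × 41.2545 = 4636.3057

4636.31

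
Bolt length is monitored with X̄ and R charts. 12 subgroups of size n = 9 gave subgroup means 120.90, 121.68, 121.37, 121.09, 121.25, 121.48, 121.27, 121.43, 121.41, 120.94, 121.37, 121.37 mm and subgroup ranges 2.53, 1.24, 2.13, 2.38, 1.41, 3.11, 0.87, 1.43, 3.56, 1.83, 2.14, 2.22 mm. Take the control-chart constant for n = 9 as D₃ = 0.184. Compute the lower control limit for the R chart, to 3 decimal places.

0.381

R̄ = (2.53 + 1.24 + 2.13 + 2.38 + 1.41 + 3.11 + 0.87 + 1.43 + 3.56 + 1.83 + 2.14 + 2.22) / 12 = 24.8500 / 12 = 2.0708
LCL_R = D₃·R̄ = 0.184 × 2.0708 = 0.3810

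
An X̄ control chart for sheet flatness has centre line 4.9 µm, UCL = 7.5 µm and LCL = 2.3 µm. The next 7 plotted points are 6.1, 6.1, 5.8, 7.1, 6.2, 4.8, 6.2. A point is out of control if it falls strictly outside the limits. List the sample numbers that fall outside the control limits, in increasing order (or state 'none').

All 7 points lie within [2.3, 7.5].

none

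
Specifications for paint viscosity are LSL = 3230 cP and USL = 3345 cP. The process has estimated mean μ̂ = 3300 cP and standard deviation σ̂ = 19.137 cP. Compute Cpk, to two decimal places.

0.78

Cpu = (USL − μ̂) / (3σ̂) = (3345 − 3300) / (3 × 19.137) = 0.7838; Cpl = (μ̂ − LSL) / (3σ̂) = (3300 − 3230) / (3 × 19.137) = 1.2193; Cpk = min(Cpu, Cpl) = 0.7838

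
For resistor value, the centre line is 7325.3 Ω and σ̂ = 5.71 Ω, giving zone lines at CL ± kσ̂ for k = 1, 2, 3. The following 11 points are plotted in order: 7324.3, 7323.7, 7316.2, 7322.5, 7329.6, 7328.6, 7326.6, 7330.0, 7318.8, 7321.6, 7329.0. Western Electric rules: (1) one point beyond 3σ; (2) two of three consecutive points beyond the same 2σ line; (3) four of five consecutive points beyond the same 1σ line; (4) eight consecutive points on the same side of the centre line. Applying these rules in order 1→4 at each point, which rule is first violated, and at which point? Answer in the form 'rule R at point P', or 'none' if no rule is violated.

Zone of each point (C = within 1σ̂, B = 1σ̂–2σ̂, A = 2σ̂–3σ̂, * = beyond 3σ̂; sign = side of CL): 1:-C, 2:-C, 3:-B, 4:-C, 5:+C, 6:+C, 7:+C, 8:+C, 9:-B, 10:-C, 11:+C
No rule fires across all 11 points.

none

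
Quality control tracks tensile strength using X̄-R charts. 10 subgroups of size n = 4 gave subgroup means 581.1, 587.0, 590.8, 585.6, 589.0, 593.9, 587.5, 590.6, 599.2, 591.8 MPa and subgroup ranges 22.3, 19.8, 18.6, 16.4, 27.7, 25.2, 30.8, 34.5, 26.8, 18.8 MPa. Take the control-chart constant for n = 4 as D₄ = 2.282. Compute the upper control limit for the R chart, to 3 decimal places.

54.973

R̄ = (22.3 + 19.8 + 18.6 + 16.4 + 27.7 + 25.2 + 30.8 + 34.5 + 26.8 + 18.8) / 10 = 240.9000 / 10 = 24.0900
UCL_R = D₄·R̄ = 2.282 × 24.0900 = 54.9734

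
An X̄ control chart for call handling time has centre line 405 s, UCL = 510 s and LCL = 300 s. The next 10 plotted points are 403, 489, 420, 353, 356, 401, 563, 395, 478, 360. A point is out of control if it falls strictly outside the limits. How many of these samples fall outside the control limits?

1

Compare each point to [300, 510]: sample 7 = 563 > UCL.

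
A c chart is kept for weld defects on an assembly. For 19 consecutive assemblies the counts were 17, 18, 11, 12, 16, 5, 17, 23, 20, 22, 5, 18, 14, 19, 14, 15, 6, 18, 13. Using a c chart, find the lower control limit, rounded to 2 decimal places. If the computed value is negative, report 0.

3.32

c̄ = (17 + 18 + 11 + 12 + 16 + 5 + 17 + 23 + 20 + 22 + 5 + 18 + 14 + 19 + 14 + 15 + 6 + 18 + 13) / 19 = 283 / 19 = 14.8947
LCL = c̄ − 3√c̄ = 14.8947 − 3 × 3.8594 = 3.3166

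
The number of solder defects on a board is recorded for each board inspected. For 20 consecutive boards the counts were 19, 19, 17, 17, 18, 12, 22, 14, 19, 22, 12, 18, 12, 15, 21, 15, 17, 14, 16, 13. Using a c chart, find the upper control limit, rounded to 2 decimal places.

c̄ = (19 + 19 + 17 + 17 + 18 + 12 + 22 + 14 + 19 + 22 + 12 + 18 + 12 + 15 + 21 + 15 + 17 + 14 + 16 + 13) / 20 = 332 / 20 = 16.6000
UCL = c̄ + 3√c̄ = 16.6000 + 3 × √16.6000 = 16.6000 + 3 × 4.0743 = 28.8229

28.82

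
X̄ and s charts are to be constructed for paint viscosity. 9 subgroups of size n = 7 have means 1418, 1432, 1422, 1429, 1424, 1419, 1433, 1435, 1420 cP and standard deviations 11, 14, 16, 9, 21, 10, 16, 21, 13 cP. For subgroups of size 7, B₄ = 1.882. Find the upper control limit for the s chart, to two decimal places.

27.39

s̄ = (11 + 14 + 16 + 9 + 21 + 10 + 16 + 21 + 13) / 9 = 14.5556
UCL_s = B₄·s̄ = 1.882 × 14.5556 = 27.3936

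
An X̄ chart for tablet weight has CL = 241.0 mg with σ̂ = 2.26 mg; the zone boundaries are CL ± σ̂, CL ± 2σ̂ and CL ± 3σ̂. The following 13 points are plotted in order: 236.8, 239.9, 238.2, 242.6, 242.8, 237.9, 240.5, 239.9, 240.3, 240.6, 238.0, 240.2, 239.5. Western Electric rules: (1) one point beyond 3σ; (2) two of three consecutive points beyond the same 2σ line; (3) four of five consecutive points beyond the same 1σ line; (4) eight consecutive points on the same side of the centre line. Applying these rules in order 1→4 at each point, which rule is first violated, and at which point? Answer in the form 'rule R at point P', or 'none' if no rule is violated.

rule 4 at point 13

Zone of each point (C = within 1σ̂, B = 1σ̂–2σ̂, A = 2σ̂–3σ̂, * = beyond 3σ̂; sign = side of CL): 1:-B, 2:-C, 3:-B, 4:+C, 5:+C, 6:-B, 7:-C, 8:-C, 9:-C, 10:-C, 11:-B, 12:-C, 13:-C
Rule 4 (eight consecutive points on the same side of the centre line) is satisfied at point 13.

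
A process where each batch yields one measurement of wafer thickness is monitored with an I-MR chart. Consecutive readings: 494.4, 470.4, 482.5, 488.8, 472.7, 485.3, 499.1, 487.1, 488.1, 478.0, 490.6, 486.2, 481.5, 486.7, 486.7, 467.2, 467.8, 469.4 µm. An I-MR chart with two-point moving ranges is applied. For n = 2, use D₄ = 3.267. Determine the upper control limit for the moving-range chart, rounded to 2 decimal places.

30.09

Moving ranges: 24.0, 12.1, 6.3, 16.1, 12.6, 13.8, 12.0, 1.0, 10.1, 12.6, 4.4, 4.7, 5.2, 0.0, 19.5, 0.6, 1.6; M̄R̄ = 156.6000 / 17 = 9.2118
UCL_MR = D₄·M̄R̄ = 3.267 × 9.2118 = 30.0948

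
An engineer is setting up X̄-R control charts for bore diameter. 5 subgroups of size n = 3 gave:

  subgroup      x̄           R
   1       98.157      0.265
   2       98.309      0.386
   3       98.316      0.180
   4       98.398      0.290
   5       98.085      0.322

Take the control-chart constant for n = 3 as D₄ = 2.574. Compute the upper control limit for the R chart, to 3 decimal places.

R̄ = (0.265 + 0.386 + 0.180 + 0.290 + 0.322) / 5 = 1.4430 / 5 = 0.2886
UCL_R = D₄·R̄ = 2.574 × 0.2886 = 0.7429

0.743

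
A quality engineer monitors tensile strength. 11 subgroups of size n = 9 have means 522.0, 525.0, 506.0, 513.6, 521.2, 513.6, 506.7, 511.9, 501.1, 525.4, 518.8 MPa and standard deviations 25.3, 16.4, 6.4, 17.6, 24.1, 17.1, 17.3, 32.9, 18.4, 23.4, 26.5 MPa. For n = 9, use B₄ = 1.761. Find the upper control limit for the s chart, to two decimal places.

s̄ = (25.3 + 16.4 + 6.4 + 17.6 + 24.1 + 17.1 + 17.3 + 32.9 + 18.4 + 23.4 + 26.5) / 11 = 20.4909
UCL_s = B₄·s̄ = 1.761 × 20.4909 = 36.0845

36.08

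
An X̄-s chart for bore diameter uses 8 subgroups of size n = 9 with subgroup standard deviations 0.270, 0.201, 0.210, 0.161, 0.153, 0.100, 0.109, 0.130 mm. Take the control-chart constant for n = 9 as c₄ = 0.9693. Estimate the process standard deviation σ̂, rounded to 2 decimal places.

s̄ = (0.270 + 0.201 + 0.210 + 0.161 + 0.153 + 0.100 + 0.109 + 0.130) / 8 = 0.1668
σ̂ = s̄ / c₄ = 0.1668 / 0.9693 = 0.1720

0.17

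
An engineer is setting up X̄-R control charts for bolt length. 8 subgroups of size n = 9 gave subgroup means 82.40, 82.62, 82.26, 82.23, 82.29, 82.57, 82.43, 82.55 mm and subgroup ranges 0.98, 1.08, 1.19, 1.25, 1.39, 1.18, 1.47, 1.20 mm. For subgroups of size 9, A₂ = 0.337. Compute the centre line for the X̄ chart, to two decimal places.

X̄̄ = (82.40 + 82.62 + 82.26 + 82.23 + 82.29 + 82.57 + 82.43 + 82.55) / 8 = 659.3500 / 8 = 82.4188
CL = X̄̄ = 82.4188

82.42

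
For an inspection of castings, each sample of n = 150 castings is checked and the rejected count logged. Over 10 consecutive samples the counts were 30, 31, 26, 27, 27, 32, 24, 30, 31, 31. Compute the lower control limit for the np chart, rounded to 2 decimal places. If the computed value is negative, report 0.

14.41

p̄ = Σdᵢ / (k·n) = 289 / (10 × 150) = 0.19267
LCL = np̄ − 3·√(np̄(1−p̄)) = 28.9000 − 3 × 4.8303 = 14.4091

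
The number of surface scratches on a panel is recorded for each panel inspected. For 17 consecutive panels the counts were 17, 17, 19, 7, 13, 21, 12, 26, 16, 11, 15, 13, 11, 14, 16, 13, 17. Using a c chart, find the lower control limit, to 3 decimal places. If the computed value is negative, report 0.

3.489

c̄ = (17 + 17 + 19 + 7 + 13 + 21 + 12 + 26 + 16 + 11 + 15 + 13 + 11 + 14 + 16 + 13 + 17) / 17 = 258 / 17 = 15.1765
LCL = c̄ − 3√c̄ = 15.1765 − 3 × 3.8957 = 3.4894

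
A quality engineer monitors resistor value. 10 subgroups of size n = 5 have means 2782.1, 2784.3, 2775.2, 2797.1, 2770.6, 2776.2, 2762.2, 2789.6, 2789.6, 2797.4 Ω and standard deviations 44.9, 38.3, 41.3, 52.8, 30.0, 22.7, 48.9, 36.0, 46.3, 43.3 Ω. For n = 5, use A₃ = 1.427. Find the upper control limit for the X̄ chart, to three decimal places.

X̄̄ = (2782.1 + 2784.3 + 2775.2 + 2797.1 + 2770.6 + 2776.2 + 2762.2 + 2789.6 + 2789.6 + 2797.4) / 10 = 2782.4300
s̄ = (44.9 + 38.3 + 41.3 + 52.8 + 30.0 + 22.7 + 48.9 + 36.0 + 46.3 + 43.3) / 10 = 40.4500
UCL = X̄̄ + A₃·s̄ = 2782.4300 + 1.427 × 40.4500 = 2840.1521

2840.152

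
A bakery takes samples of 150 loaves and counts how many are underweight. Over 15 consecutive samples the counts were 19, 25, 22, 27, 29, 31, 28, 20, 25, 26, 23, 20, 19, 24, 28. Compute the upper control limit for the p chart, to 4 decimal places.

0.2531

p̄ = Σdᵢ / (k·n) = 366 / (15 × 150) = 0.16267
UCL = p̄ + 3·√(p̄(1−p̄)/n) = 0.16267 + 3 × √(0.16267×0.83733/150) = 0.16267 + 3 × 0.03013 = 0.25307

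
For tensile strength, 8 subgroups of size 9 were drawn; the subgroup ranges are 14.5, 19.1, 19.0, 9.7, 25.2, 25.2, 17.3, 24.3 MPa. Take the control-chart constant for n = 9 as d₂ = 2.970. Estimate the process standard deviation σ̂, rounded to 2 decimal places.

6.49

R̄ = (14.5 + 19.1 + 19.0 + 9.7 + 25.2 + 25.2 + 17.3 + 24.3) / 8 = 19.2875
σ̂ = R̄ / d₂ = 19.2875 / 2.970 = 6.4941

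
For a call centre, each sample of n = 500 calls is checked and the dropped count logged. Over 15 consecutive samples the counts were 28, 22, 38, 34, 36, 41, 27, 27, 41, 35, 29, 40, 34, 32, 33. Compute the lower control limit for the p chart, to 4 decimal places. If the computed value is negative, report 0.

p̄ = Σdᵢ / (k·n) = 497 / (15 × 500) = 0.06627
LCL = p̄ − 3·√(p̄(1−p̄)/n) = 0.06627 − 3 × 0.01112 = 0.03289

0.0329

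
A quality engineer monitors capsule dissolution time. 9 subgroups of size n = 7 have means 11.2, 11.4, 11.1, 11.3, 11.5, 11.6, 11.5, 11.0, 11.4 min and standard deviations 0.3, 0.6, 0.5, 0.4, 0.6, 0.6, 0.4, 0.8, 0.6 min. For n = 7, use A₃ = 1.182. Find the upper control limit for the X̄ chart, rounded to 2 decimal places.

11.96

X̄̄ = (11.2 + 11.4 + 11.1 + 11.3 + 11.5 + 11.6 + 11.5 + 11.0 + 11.4) / 9 = 11.3333
s̄ = (0.3 + 0.6 + 0.5 + 0.4 + 0.6 + 0.6 + 0.4 + 0.8 + 0.6) / 9 = 0.5333
UCL = X̄̄ + A₃·s̄ = 11.3333 + 1.182 × 0.5333 = 11.9637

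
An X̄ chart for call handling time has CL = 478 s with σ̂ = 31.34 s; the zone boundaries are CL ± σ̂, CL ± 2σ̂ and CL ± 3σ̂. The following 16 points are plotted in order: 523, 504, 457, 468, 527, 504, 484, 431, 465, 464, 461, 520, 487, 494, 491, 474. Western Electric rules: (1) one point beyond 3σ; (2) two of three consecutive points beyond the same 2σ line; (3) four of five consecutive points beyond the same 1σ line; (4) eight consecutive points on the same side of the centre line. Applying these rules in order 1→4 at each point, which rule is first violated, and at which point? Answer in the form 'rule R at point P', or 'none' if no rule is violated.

none

Zone of each point (C = within 1σ̂, B = 1σ̂–2σ̂, A = 2σ̂–3σ̂, * = beyond 3σ̂; sign = side of CL): 1:+B, 2:+C, 3:-C, 4:-C, 5:+B, 6:+C, 7:+C, 8:-B, 9:-C, 10:-C, 11:-C, 12:+B, 13:+C, 14:+C, 15:+C, 16:-C
No rule fires across all 16 points.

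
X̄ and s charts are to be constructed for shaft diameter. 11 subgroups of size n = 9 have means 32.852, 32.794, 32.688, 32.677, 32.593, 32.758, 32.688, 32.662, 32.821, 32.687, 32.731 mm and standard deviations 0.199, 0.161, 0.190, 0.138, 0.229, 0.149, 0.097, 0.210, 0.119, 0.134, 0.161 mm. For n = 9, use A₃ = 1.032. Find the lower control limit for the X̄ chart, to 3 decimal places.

32.555

X̄̄ = (32.852 + 32.794 + 32.688 + 32.677 + 32.593 + 32.758 + 32.688 + 32.662 + 32.821 + 32.687 + 32.731) / 11 = 32.7228
s̄ = (0.199 + 0.161 + 0.190 + 0.138 + 0.229 + 0.149 + 0.097 + 0.210 + 0.119 + 0.134 + 0.161) / 11 = 0.1625
LCL = X̄̄ − A₃·s̄ = 32.7228 − 1.032 × 0.1625 = 32.5552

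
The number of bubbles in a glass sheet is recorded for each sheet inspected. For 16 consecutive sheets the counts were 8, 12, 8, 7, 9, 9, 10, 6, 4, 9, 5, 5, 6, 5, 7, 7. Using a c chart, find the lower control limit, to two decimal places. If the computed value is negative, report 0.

0.00

c̄ = (8 + 12 + 8 + 7 + 9 + 9 + 10 + 6 + 4 + 9 + 5 + 5 + 6 + 5 + 7 + 7) / 16 = 117 / 16 = 7.3125
LCL = c̄ − 3√c̄ = 7.3125 − 3 × 2.7042 = -0.8000 → 0 (cannot be negative)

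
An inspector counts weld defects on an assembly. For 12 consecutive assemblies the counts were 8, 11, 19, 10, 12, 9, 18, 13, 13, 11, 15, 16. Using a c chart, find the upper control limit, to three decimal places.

c̄ = (8 + 11 + 19 + 10 + 12 + 9 + 18 + 13 + 13 + 11 + 15 + 16) / 12 = 155 / 12 = 12.9167
UCL = c̄ + 3√c̄ = 12.9167 + 3 × √12.9167 = 12.9167 + 3 × 3.5940 = 23.6986

23.699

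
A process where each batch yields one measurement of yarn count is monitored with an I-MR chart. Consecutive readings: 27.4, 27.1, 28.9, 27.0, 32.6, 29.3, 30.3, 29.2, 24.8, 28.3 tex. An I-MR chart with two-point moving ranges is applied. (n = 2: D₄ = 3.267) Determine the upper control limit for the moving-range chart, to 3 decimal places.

8.313

Moving ranges: 0.3, 1.8, 1.9, 5.6, 3.3, 1.0, 1.1, 4.4, 3.5; M̄R̄ = 22.9000 / 9 = 2.5444
UCL_MR = D₄·M̄R̄ = 3.267 × 2.5444 = 8.3127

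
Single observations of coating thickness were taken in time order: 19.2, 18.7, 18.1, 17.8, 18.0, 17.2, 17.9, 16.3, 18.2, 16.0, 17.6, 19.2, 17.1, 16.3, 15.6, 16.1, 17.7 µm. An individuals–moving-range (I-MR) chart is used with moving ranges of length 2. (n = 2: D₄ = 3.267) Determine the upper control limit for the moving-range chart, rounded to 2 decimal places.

Moving ranges: 0.5, 0.6, 0.3, 0.2, 0.8, 0.7, 1.6, 1.9, 2.2, 1.6, 1.6, 2.1, 0.8, 0.7, 0.5, 1.6; M̄R̄ = 17.7000 / 16 = 1.1062
UCL_MR = D₄·M̄R̄ = 3.267 × 1.1062 = 3.6141

3.61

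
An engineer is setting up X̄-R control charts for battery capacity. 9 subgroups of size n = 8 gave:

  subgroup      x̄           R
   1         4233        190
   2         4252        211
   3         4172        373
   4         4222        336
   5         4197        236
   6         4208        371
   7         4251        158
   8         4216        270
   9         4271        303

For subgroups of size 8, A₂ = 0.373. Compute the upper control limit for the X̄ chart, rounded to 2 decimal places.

4326.12

X̄̄ = (4233 + 4252 + 4172 + 4222 + 4197 + 4208 + 4251 + 4216 + 4271) / 9 = 38022.0000 / 9 = 4224.6667
R̄ = (190 + 211 + 373 + 336 + 236 + 371 + 158 + 270 + 303) / 9 = 2448.0000 / 9 = 272.0000
UCL = X̄̄ + A₂·R̄ = 4224.6667 + 0.373 × 272.0000 = 4326.1227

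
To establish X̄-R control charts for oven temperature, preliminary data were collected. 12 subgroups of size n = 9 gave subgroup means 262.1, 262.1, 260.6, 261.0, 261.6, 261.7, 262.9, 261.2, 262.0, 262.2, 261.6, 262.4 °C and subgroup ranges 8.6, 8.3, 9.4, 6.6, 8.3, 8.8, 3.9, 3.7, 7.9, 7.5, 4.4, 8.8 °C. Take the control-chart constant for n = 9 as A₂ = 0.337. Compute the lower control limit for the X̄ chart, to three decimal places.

259.363

X̄̄ = (262.1 + 262.1 + 260.6 + 261.0 + 261.6 + 261.7 + 262.9 + 261.2 + 262.0 + 262.2 + 261.6 + 262.4) / 12 = 3141.4000 / 12 = 261.7833
R̄ = (8.6 + 8.3 + 9.4 + 6.6 + 8.3 + 8.8 + 3.9 + 3.7 + 7.9 + 7.5 + 4.4 + 8.8) / 12 = 86.2000 / 12 = 7.1833
LCL = X̄̄ − A₂·R̄ = 261.7833 − 0.337 × 7.1833 = 259.3625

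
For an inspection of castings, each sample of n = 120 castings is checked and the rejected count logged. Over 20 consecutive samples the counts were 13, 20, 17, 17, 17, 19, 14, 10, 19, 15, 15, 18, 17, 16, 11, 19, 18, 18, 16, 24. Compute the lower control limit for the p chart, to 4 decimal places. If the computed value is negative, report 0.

0.0441

p̄ = Σdᵢ / (k·n) = 333 / (20 × 120) = 0.13875
LCL = p̄ − 3·√(p̄(1−p̄)/n) = 0.13875 − 3 × 0.03156 = 0.04408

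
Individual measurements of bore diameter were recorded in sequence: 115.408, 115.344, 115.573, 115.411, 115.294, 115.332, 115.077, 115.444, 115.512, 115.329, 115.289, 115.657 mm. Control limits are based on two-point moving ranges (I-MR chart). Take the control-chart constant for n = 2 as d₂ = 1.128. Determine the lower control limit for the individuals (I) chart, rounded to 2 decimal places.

114.93

X̄ = (115.408 + 115.344 + 115.573 + 115.411 + 115.294 + 115.332 + 115.077 + 115.444 + 115.512 + 115.329 + 115.289 + 115.657) / 12 = 115.3892
Moving ranges: 0.064, 0.229, 0.162, 0.117, 0.038, 0.255, 0.367, 0.068, 0.183, 0.040, 0.368; M̄R̄ = 1.8910 / 11 = 0.1719
LCL = X̄ − 3·M̄R̄/d₂ = 115.3892 − 3 × 0.1719 / 1.128 = 114.9320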